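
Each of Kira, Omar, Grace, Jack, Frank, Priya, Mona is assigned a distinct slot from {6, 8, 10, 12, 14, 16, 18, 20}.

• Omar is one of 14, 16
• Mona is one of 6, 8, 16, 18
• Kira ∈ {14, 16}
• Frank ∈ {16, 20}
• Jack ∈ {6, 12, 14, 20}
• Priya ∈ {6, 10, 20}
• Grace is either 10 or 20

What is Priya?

6

The 2 variables Kira and Omar are confined to {14, 16}, which locks those values in; drop them from Jack, Frank, Mona.
Frank's domain is down to {20}, so Frank = 20. Remove 20 from Grace, Jack, Priya.
That leaves Grace = 10. Strike 10 from Priya.
So Priya = 6.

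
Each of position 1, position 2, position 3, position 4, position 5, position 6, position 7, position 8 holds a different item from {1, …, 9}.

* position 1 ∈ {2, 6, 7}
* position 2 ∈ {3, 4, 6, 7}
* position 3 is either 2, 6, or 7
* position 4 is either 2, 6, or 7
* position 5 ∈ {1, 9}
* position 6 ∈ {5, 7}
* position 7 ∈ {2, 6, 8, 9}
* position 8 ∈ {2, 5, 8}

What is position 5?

position 1, position 3, position 4 between them cover only {2, 6, 7} — a naked triple. Remove those values from position 2, position 6, position 7, position 8.
That leaves position 6 = 5. Strike 5 from position 8.
That leaves position 8 = 8. Remove 8 from position 7.
position 7 must be 9 (only option left). So position 5 can't be 9.
So position 5 = 1.

1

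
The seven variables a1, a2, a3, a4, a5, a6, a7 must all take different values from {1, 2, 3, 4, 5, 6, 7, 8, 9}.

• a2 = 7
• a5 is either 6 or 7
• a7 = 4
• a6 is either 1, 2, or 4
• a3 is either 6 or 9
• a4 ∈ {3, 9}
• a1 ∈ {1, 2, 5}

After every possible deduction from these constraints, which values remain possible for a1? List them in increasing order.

1, 2, 5

a2 must be 7 (only option left). Remove 7 from a5.
a5 has just one choice, so a5 = 6. Remove 6 from a3.
That leaves a7 = 4. Strike 4 from a6.
That leaves a3 = 9. Eliminate 9 elsewhere: a4.
a4's domain is down to {3}, so a4 = 3.
No further eliminations apply; a1 can still be any of 1, 2, 5.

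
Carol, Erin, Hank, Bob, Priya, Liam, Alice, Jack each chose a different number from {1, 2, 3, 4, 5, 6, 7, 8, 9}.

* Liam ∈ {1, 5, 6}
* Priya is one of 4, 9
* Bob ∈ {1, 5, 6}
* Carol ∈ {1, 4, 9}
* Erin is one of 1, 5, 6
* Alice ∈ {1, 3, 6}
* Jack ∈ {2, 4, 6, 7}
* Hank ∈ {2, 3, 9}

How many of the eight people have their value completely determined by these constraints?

3

Among the 8 variables, 7 fits only Jack (and all 8 values in {1, 2, 3, 4, 5, 6, 7, 9} must be used), so Jack = 7.
Among the 7 still-open variables, 2 fits only Hank (and all 7 values in {1, 2, 3, 4, 5, 6, 9} must be used), so Hank = 2.
Among the 6 still-open variables, 3 fits only Alice (and all 6 values in {1, 3, 4, 5, 6, 9} must be used), so Alice = 3.
Erin, Bob, Liam between them cover only {1, 5, 6} — a naked triple. Remove those values from Carol.
Determined: Hank=2, Alice=3, Jack=7. The other people each still have more than one consistent value. That makes 3.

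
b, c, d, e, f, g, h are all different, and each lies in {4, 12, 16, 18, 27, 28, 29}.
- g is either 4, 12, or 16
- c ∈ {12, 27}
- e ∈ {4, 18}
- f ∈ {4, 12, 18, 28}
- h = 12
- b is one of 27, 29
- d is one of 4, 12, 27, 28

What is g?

16

h's domain is down to {12}, so h = 12. Strike 12 from c, d, f, g.
c must be 27 (only option left). Strike 27 from b, d.
b must be 29 (only option left).
The 4 still-open variables draw from only 4 values {4, 16, 18, 28}, so each is used; only g can be 16, hence g = 16.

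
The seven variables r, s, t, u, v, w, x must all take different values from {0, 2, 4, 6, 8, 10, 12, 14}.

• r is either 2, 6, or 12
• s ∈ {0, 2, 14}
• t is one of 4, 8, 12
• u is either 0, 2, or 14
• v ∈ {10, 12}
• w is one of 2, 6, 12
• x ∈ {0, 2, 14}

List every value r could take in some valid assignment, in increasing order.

6, 12

s, u, x between them cover only {0, 2, 14} — a naked triple. Remove those values from r, w.
r and w between them cover only {6, 12} — a naked pair. Remove those values from t, v.
v must be 10 (only option left).
No further eliminations apply; r can still be any of 6, 12.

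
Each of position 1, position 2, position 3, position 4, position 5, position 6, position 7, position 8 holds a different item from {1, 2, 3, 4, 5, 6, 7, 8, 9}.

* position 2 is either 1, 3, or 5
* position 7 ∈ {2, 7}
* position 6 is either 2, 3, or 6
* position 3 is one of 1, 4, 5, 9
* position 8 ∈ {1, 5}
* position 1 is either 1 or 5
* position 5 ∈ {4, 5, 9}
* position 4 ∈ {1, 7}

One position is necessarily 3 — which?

position 2

The 8 variables draw from only 8 values {1, 2, 3, 4, 5, 6, 7, 9}, so each is used; only position 6 can be 6, hence position 6 = 6.
The 7 still-open variables draw from only 7 values {1, 2, 3, 4, 5, 7, 9}, so each is used; only position 7 can be 2, hence position 7 = 2.
The 6 still-open variables together cover exactly {1, 3, 4, 5, 7, 9} — 6 values for 6 variables — and 3 appears only in position 2's list, so position 2 = 3.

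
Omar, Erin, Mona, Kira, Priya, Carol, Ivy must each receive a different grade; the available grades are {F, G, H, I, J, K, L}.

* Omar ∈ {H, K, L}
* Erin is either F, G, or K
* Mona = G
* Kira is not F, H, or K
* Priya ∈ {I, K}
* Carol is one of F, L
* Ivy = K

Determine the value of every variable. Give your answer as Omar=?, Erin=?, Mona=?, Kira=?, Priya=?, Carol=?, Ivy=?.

Omar=H, Erin=F, Mona=G, Kira=J, Priya=I, Carol=L, Ivy=K

Mona must be G (only option left). Strike G from Erin, Kira.
Ivy must be K (only option left). Eliminate K elsewhere: Omar, Erin, Priya.
That leaves Erin = F. Remove F from Carol.
Priya must be I (only option left). Eliminate I elsewhere: Kira.
Carol's domain is down to {L}, so Carol = L. Eliminate L elsewhere: Omar, Kira.
Omar must be H (only option left).
That leaves Kira = J.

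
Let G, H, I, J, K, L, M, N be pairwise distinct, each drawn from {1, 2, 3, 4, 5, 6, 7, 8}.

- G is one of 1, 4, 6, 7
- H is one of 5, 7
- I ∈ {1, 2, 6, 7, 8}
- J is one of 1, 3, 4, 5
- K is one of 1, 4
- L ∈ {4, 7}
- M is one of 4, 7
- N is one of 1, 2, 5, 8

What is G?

6

The 8 variables draw from only 8 values {1, 2, 3, 4, 5, 6, 7, 8}, so each is used; only J can be 3, hence J = 3.
L and M share exactly the 2 values {4, 7}; by pigeonhole those values go to them, so strike 4, 7 from G, H, I, K.
H has just one choice, so H = 5. Strike 5 from N.
That leaves K = 1. Remove 1 from G, I, N.
So G = 6.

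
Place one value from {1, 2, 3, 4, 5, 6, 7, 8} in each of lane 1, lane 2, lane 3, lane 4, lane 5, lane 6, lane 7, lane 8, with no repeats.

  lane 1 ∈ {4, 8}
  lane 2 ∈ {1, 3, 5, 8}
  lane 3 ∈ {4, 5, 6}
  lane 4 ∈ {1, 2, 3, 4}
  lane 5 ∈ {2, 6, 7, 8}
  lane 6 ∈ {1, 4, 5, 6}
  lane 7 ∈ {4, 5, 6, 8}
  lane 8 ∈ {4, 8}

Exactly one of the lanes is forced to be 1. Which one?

lane 6

The 8 variables draw from only 8 values {1, 2, 3, 4, 5, 6, 7, 8}, so each is used; only lane 5 can be 7, hence lane 5 = 7.
The 7 still-open variables draw from only 7 values {1, 2, 3, 4, 5, 6, 8}, so each is used; only lane 4 can be 2, hence lane 4 = 2.
Among the 6 still-open variables, 3 fits only lane 2 (and all 6 values in {1, 3, 4, 5, 6, 8} must be used), so lane 2 = 3.
The 5 still-open variables draw from only 5 values {1, 4, 5, 6, 8}, so each is used; only lane 6 can be 1, hence lane 6 = 1.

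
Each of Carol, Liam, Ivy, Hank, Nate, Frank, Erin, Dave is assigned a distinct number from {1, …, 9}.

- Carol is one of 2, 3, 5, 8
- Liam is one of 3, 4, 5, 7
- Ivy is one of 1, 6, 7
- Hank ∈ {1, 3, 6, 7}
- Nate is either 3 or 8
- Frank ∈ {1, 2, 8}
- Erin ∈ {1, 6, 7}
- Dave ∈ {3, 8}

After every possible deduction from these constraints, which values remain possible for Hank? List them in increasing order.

1, 6, 7

The 8 variables together cover exactly {1, 2, 3, 4, 5, 6, 7, 8} — 8 values for 8 variables — and 4 appears only in Liam's list, so Liam = 4.
Among the 7 still-open variables, 5 fits only Carol (and all 7 values in {1, 2, 3, 5, 6, 7, 8} must be used), so Carol = 5.
The 6 still-open variables together cover exactly {1, 2, 3, 6, 7, 8} — 6 values for 6 variables — and 2 appears only in Frank's list, so Frank = 2.
Nate and Dave between them cover only {3, 8} — a naked pair. Remove those values from Hank.
No further eliminations apply; Hank can still be any of 1, 6, 7.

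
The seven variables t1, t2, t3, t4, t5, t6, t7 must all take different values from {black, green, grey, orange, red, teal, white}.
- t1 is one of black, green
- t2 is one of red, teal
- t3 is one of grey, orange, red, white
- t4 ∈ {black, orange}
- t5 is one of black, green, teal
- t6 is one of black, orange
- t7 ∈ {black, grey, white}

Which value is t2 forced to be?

red

t4 and t6 between them cover only {black, orange} — a naked pair. Remove those values from t1, t3, t5, t7.
t1's domain is down to {green}, so t1 = green. Remove green from t5.
t5 has just one choice, so t5 = teal. Strike teal from t2.
So t2 = red.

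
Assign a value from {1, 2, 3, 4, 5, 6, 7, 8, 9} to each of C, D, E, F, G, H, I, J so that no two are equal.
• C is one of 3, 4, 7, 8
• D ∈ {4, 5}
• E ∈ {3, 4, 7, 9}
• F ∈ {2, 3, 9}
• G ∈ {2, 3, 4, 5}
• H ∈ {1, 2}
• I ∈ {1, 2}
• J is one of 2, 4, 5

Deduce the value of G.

3

The 8 variables draw from only 8 values {1, 2, 3, 4, 5, 7, 8, 9}, so each is used; only C can be 8, hence C = 8.
The 7 still-open variables draw from only 7 values {1, 2, 3, 4, 5, 7, 9}, so each is used; only E can be 7, hence E = 7.
The 6 still-open variables together cover exactly {1, 2, 3, 4, 5, 9} — 6 values for 6 variables — and 9 appears only in F's list, so F = 9.
The 5 still-open variables together cover exactly {1, 2, 3, 4, 5} — 5 values for 5 variables — and 3 appears only in G's list, so G = 3.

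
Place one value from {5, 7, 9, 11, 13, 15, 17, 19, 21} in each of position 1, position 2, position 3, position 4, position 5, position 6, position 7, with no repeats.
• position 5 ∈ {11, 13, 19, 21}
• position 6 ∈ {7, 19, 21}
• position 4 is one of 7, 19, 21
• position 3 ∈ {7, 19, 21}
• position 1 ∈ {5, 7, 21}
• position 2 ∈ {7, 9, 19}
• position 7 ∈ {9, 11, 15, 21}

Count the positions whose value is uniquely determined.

2

position 3, position 4, position 6 share exactly the 3 values {7, 19, 21}; by pigeonhole those values go to them, so strike 7, 19, 21 from position 1, position 2, position 5, position 7.
position 1 has just one choice, so position 1 = 5.
position 2's domain is down to {9}, so position 2 = 9. So position 7 can't be 9.
Determined: position 1=5, position 2=9. The other positions each still have more than one consistent value. That makes 2.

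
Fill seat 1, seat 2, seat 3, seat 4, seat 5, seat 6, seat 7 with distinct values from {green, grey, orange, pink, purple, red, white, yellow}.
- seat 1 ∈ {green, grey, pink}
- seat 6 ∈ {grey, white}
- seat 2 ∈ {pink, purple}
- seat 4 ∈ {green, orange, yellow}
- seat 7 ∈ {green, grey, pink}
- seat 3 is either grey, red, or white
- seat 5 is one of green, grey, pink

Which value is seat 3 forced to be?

red

seat 1, seat 5, seat 7 between them cover only {green, grey, pink} — a naked triple. Remove those values from seat 2, seat 3, seat 4, seat 6.
seat 2 must be purple (only option left).
seat 6 has just one choice, so seat 6 = white. So seat 3 can't be white.
So seat 3 = red.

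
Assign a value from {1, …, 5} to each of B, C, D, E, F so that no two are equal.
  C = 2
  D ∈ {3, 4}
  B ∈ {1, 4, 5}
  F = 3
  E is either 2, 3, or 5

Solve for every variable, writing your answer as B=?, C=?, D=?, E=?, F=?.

B=1, C=2, D=4, E=5, F=3

C must be 2 (only option left). Strike 2 from E.
F must be 3 (only option left). Remove 3 from D, E.
That leaves D = 4. Eliminate 4 elsewhere: B.
That leaves E = 5. Strike 5 from B.
That leaves B = 1.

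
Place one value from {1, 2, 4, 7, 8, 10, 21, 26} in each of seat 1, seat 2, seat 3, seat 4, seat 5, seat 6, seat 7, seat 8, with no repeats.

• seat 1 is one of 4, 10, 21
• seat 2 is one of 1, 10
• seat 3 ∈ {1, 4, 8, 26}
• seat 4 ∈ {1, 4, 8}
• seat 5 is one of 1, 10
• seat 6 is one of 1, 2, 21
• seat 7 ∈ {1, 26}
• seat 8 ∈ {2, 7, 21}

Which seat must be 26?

seat 7

The 8 variables together cover exactly {1, 2, 4, 7, 8, 10, 21, 26} — 8 values for 8 variables — and 7 appears only in seat 8's list, so seat 8 = 7.
The 7 still-open variables together cover exactly {1, 2, 4, 8, 10, 21, 26} — 7 values for 7 variables — and 2 appears only in seat 6's list, so seat 6 = 2.
Among the 6 still-open variables, 21 fits only seat 1 (and all 6 values in {1, 4, 8, 10, 21, 26} must be used), so seat 1 = 21.
seat 2 and seat 5 share exactly the 2 values {1, 10}; by pigeonhole those values go to them, so strike 1, 10 from seat 3, seat 4, seat 7.
So 26 goes to seat 7.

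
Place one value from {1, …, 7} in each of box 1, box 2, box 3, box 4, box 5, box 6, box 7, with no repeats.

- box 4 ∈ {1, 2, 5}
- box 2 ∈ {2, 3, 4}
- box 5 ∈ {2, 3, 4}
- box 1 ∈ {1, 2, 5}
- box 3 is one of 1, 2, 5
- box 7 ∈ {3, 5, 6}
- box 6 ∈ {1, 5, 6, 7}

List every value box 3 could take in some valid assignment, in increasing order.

The 7 variables together cover exactly {1, 2, 3, 4, 5, 6, 7} — 7 values for 7 variables — and 7 appears only in box 6's list, so box 6 = 7.
Among the 6 still-open variables, 6 fits only box 7 (and all 6 values in {1, 2, 3, 4, 5, 6} must be used), so box 7 = 6.
box 1, box 3, box 4 between them cover only {1, 2, 5} — a naked triple. Remove those values from box 2, box 5.
No further eliminations apply; box 3 can still be any of 1, 2, 5.

1, 2, 5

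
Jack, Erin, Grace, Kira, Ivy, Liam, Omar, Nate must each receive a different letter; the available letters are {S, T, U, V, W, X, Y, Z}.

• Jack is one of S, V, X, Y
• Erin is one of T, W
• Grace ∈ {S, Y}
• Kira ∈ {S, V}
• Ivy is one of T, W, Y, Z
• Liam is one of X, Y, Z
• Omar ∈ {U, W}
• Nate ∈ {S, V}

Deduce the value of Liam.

The 8 variables together cover exactly {S, T, U, V, W, X, Y, Z} — 8 values for 8 variables — and U appears only in Omar's list, so Omar = U.
Kira and Nate between them cover only {S, V} — a naked pair. Remove those values from Jack, Grace.
That leaves Grace = Y. Strike Y from Jack, Ivy, Liam.
Jack must be X (only option left). Strike X from Liam.
So Liam = Z.

Z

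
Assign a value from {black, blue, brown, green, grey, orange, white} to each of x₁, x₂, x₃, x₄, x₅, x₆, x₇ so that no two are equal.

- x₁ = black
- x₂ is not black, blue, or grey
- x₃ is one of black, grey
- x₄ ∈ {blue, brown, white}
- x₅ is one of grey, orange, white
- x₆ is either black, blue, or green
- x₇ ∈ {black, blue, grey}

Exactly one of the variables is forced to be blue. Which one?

x₇

x₁ must be black (only option left). Eliminate black elsewhere: x₃, x₆, x₇.
x₃ must be grey (only option left). Remove grey from x₅, x₇.
So blue goes to x₇.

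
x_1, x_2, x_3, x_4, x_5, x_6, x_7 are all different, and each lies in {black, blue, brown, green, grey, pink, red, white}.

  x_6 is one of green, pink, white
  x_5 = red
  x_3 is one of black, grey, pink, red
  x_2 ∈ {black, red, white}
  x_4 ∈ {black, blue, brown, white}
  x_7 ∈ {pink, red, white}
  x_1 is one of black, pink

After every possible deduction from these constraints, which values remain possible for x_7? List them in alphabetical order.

pink, white

x_5's domain is down to {red}, so x_5 = red. Strike red from x_2, x_3, x_7.
x_1, x_2, x_7 share exactly the 3 values {black, pink, white}; by pigeonhole those values go to them, so strike black, pink, white from x_3, x_4, x_6.
x_3's domain is down to {grey}, so x_3 = grey.
x_6 must be green (only option left).
No further eliminations apply; x_7 can still be any of pink, white.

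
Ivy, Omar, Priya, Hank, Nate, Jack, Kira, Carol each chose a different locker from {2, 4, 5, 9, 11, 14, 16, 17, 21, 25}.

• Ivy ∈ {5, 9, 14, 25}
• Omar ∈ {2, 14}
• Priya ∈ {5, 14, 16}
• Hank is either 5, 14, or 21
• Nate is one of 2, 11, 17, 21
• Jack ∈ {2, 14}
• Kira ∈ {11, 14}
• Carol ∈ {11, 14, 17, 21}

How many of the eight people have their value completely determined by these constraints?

3

The 2 variables Omar and Jack are confined to {2, 14}, which locks those values in; drop them from Ivy, Priya, Hank, Nate, Kira, Carol.
Kira's domain is down to {11}, so Kira = 11. Eliminate 11 elsewhere: Nate, Carol.
Nate and Carol between them cover only {17, 21} — a naked pair. Remove those values from Hank.
Hank must be 5 (only option left). Eliminate 5 elsewhere: Ivy, Priya.
That leaves Priya = 16.
Determined: Priya=16, Hank=5, Kira=11. The other people each still have more than one consistent value. That makes 3.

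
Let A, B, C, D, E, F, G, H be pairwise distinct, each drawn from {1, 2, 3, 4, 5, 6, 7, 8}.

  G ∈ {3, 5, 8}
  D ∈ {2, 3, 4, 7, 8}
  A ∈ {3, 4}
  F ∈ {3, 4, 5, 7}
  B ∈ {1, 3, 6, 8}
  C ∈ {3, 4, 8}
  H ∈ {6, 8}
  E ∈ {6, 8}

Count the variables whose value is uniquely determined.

4

Among the 8 variables, 1 fits only B (and all 8 values in {1, 2, 3, 4, 5, 6, 7, 8} must be used), so B = 1.
The 7 still-open variables together cover exactly {2, 3, 4, 5, 6, 7, 8} — 7 values for 7 variables — and 2 appears only in D's list, so D = 2.
The 6 still-open variables together cover exactly {3, 4, 5, 6, 7, 8} — 6 values for 6 variables — and 7 appears only in F's list, so F = 7.
Among the 5 still-open variables, 5 fits only G (and all 5 values in {3, 4, 5, 6, 8} must be used), so G = 5.
E and H between them cover only {6, 8} — a naked pair. Remove those values from C.
Determined: B=1, D=2, F=7, G=5. The other variables each still have more than one consistent value. That makes 4.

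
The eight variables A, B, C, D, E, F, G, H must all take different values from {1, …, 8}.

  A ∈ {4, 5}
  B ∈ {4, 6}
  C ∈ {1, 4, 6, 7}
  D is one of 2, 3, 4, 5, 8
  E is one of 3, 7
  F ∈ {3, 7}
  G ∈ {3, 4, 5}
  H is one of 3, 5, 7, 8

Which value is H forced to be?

8

The 8 variables together cover exactly {1, 2, 3, 4, 5, 6, 7, 8} — 8 values for 8 variables — and 1 appears only in C's list, so C = 1.
The 7 still-open variables draw from only 7 values {2, 3, 4, 5, 6, 7, 8}, so each is used; only D can be 2, hence D = 2.
The 6 still-open variables draw from only 6 values {3, 4, 5, 6, 7, 8}, so each is used; only B can be 6, hence B = 6.
Among the 5 still-open variables, 8 fits only H (and all 5 values in {3, 4, 5, 7, 8} must be used), so H = 8.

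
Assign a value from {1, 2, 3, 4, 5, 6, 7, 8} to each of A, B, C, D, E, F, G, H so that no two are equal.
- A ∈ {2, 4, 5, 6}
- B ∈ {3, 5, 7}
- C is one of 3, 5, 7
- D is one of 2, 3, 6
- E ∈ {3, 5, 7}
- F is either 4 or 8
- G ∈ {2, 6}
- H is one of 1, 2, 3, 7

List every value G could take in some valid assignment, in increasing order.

2, 6

The 8 variables draw from only 8 values {1, 2, 3, 4, 5, 6, 7, 8}, so each is used; only H can be 1, hence H = 1.
The 7 still-open variables together cover exactly {2, 3, 4, 5, 6, 7, 8} — 7 values for 7 variables — and 8 appears only in F's list, so F = 8.
The 6 still-open variables together cover exactly {2, 3, 4, 5, 6, 7} — 6 values for 6 variables — and 4 appears only in A's list, so A = 4.
B, C, E between them cover only {3, 5, 7} — a naked triple. Remove those values from D.
No further eliminations apply; G can still be any of 2, 6.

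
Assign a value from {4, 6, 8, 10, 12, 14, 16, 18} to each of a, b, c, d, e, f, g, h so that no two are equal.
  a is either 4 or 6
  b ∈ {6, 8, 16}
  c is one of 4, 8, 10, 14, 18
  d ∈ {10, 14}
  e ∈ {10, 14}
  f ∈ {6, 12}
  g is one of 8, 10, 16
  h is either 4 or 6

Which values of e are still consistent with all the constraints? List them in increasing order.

10, 14

The 8 variables together cover exactly {4, 6, 8, 10, 12, 14, 16, 18} — 8 values for 8 variables — and 12 appears only in f's list, so f = 12.
The 7 still-open variables draw from only 7 values {4, 6, 8, 10, 14, 16, 18}, so each is used; only c can be 18, hence c = 18.
a and h between them cover only {4, 6} — a naked pair. Remove those values from b.
The 2 variables d and e are confined to {10, 14}, which locks those values in; drop them from g.
No further eliminations apply; e can still be any of 10, 14.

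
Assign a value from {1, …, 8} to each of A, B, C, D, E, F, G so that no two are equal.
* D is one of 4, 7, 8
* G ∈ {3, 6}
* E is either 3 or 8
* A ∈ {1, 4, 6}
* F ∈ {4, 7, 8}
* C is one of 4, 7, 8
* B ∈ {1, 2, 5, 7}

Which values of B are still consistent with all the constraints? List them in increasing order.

2, 5

C, D, F between them cover only {4, 7, 8} — a naked triple. Remove those values from A, B, E.
E's domain is down to {3}, so E = 3. So G can't be 3.
G has just one choice, so G = 6. So A can't be 6.
A must be 1 (only option left). Remove 1 from B.
No further eliminations apply; B can still be any of 2, 5.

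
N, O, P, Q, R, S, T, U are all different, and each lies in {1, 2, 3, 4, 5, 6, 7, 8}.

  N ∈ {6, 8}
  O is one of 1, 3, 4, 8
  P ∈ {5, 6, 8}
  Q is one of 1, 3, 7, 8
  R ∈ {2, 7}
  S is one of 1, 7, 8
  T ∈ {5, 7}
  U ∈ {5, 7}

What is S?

1

Among the 8 variables, 2 fits only R (and all 8 values in {1, 2, 3, 4, 5, 6, 7, 8} must be used), so R = 2.
The 7 still-open variables together cover exactly {1, 3, 4, 5, 6, 7, 8} — 7 values for 7 variables — and 4 appears only in O's list, so O = 4.
The 6 still-open variables together cover exactly {1, 3, 5, 6, 7, 8} — 6 values for 6 variables — and 3 appears only in Q's list, so Q = 3.
Among the 5 still-open variables, 1 fits only S (and all 5 values in {1, 5, 6, 7, 8} must be used), so S = 1.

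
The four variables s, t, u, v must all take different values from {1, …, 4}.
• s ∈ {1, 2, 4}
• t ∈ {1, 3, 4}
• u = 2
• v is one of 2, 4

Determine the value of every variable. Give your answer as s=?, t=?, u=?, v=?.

u has just one choice, so u = 2. So s, v can't be 2.
That leaves v = 4. Strike 4 from s, t.
That leaves s = 1. Remove 1 from t.
t's domain is down to {3}, so t = 3.

s=1, t=3, u=2, v=4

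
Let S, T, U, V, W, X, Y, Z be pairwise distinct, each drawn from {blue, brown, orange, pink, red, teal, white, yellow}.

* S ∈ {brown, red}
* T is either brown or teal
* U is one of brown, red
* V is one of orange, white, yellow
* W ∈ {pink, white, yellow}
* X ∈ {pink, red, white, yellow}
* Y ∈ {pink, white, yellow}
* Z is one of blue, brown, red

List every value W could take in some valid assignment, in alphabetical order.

The 8 variables together cover exactly {blue, brown, orange, pink, red, teal, white, yellow} — 8 values for 8 variables — and blue appears only in Z's list, so Z = blue.
The 7 still-open variables together cover exactly {brown, orange, pink, red, teal, white, yellow} — 7 values for 7 variables — and orange appears only in V's list, so V = orange.
The 6 still-open variables together cover exactly {brown, pink, red, teal, white, yellow} — 6 values for 6 variables — and teal appears only in T's list, so T = teal.
S and U between them cover only {brown, red} — a naked pair. Remove those values from X.
No further eliminations apply; W can still be any of pink, white, yellow.

pink, white, yellow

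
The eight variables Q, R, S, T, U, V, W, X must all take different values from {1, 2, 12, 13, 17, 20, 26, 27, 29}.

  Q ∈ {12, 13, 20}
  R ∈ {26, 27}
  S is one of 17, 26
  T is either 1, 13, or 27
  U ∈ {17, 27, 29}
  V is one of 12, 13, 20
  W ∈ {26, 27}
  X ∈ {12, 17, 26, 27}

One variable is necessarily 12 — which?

The 8 variables together cover exactly {1, 12, 13, 17, 20, 26, 27, 29} — 8 values for 8 variables — and 1 appears only in T's list, so T = 1.
Among the 7 still-open variables, 29 fits only U (and all 7 values in {12, 13, 17, 20, 26, 27, 29} must be used), so U = 29.
The 2 variables R and W are confined to {26, 27}, which locks those values in; drop them from S, X.
That leaves S = 17. Remove 17 from X.
So 12 goes to X.

X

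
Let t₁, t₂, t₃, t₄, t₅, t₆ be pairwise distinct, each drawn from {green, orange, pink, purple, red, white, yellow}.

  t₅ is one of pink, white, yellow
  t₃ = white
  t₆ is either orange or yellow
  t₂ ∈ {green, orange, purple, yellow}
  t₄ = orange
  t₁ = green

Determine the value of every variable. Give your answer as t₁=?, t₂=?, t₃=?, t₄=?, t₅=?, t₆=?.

t₁'s domain is down to {green}, so t₁ = green. Remove green from t₂.
t₃ must be white (only option left). Strike white from t₅.
That leaves t₄ = orange. So t₂, t₆ can't be orange.
t₆ has just one choice, so t₆ = yellow. Remove yellow from t₂, t₅.
t₂ has just one choice, so t₂ = purple.
t₅ has just one choice, so t₅ = pink.

t₁=green, t₂=purple, t₃=white, t₄=orange, t₅=pink, t₆=yellow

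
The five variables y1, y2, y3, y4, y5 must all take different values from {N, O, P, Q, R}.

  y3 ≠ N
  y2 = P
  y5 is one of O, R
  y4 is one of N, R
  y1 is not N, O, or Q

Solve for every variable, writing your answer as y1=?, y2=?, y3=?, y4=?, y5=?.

y1=R, y2=P, y3=Q, y4=N, y5=O

y2 has just one choice, so y2 = P. Eliminate P elsewhere: y1, y3.
y1 must be R (only option left). So y3, y4, y5 can't be R.
That leaves y4 = N.
y5's domain is down to {O}, so y5 = O. Remove O from y3.
y3 has just one choice, so y3 = Q.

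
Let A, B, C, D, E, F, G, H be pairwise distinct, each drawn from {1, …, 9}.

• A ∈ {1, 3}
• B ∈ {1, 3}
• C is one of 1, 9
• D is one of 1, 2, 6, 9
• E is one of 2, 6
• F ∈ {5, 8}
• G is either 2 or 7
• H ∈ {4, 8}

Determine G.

A and B between them cover only {1, 3} — a naked pair. Remove those values from C, D.
That leaves C = 9. Remove 9 from D.
The 2 variables D and E are confined to {2, 6}, which locks those values in; drop them from G.
So G = 7.

7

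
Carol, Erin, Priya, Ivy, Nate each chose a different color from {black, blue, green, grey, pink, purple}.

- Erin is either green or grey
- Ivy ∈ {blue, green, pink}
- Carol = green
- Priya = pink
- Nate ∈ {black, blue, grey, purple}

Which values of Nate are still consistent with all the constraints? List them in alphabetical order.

black, purple

Carol has just one choice, so Carol = green. Strike green from Erin, Ivy.
Erin's domain is down to {grey}, so Erin = grey. So Nate can't be grey.
Priya has just one choice, so Priya = pink. Eliminate pink elsewhere: Ivy.
Ivy must be blue (only option left). Remove blue from Nate.
No further eliminations apply; Nate can still be any of black, purple.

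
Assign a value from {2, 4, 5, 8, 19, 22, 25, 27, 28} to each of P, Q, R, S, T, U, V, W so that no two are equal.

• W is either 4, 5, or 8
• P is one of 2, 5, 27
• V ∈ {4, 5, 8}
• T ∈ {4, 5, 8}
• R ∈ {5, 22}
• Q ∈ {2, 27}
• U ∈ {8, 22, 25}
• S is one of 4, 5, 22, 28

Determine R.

22

The 8 variables together cover exactly {2, 4, 5, 8, 22, 25, 27, 28} — 8 values for 8 variables — and 25 appears only in U's list, so U = 25.
Among the 7 still-open variables, 28 fits only S (and all 7 values in {2, 4, 5, 8, 22, 27, 28} must be used), so S = 28.
Among the 6 still-open variables, 22 fits only R (and all 6 values in {2, 4, 5, 8, 22, 27} must be used), so R = 22.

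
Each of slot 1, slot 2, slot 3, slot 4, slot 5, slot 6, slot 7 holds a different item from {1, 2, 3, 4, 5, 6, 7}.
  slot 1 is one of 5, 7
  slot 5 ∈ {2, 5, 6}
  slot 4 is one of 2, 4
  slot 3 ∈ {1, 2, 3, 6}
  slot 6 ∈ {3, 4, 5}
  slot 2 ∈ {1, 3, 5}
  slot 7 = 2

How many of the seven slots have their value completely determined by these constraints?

slot 7 must be 2 (only option left). Remove 2 from slot 3, slot 4, slot 5.
slot 4 has just one choice, so slot 4 = 4. Strike 4 from slot 6.
The 5 still-open variables draw from only 5 values {1, 3, 5, 6, 7}, so each is used; only slot 1 can be 7, hence slot 1 = 7.
Determined: slot 1=7, slot 4=4, slot 7=2. The other slots each still have more than one consistent value. That makes 3.

3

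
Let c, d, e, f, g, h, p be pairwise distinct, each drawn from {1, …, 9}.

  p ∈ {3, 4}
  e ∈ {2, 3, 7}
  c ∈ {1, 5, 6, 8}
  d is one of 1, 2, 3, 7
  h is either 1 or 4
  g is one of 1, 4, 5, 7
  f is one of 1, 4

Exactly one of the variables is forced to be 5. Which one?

f and h between them cover only {1, 4} — a naked pair. Remove those values from c, d, g, p.
p has just one choice, so p = 3. Remove 3 from d, e.
The 2 variables d and e are confined to {2, 7}, which locks those values in; drop them from g.
So 5 goes to g.

g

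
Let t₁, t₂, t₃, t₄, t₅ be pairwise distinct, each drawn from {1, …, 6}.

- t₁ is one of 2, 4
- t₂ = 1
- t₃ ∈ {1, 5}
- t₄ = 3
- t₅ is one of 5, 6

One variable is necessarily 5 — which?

t₂ has just one choice, so t₂ = 1. Remove 1 from t₃.
So 5 goes to t₃.

t₃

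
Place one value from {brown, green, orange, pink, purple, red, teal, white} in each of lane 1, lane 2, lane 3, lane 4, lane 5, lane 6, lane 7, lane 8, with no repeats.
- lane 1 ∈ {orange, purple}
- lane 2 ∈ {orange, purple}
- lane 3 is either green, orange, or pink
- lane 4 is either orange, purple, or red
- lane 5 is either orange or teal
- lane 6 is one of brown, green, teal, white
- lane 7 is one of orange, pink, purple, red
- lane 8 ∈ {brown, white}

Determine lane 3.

lane 1 and lane 2 share exactly the 2 values {orange, purple}; by pigeonhole those values go to them, so strike orange, purple from lane 3, lane 4, lane 5, lane 7.
lane 4's domain is down to {red}, so lane 4 = red. Strike red from lane 7.
That leaves lane 5 = teal. Remove teal from lane 6.
That leaves lane 7 = pink. Strike pink from lane 3.
So lane 3 = green.

green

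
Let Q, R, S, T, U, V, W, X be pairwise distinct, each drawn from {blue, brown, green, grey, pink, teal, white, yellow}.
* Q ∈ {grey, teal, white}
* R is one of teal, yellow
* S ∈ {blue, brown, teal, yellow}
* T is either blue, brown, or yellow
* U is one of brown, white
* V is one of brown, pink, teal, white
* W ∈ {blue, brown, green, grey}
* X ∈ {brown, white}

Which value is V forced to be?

pink

The 8 variables together cover exactly {blue, brown, green, grey, pink, teal, white, yellow} — 8 values for 8 variables — and green appears only in W's list, so W = green.
The 7 still-open variables draw from only 7 values {blue, brown, grey, pink, teal, white, yellow}, so each is used; only Q can be grey, hence Q = grey.
The 6 still-open variables together cover exactly {blue, brown, pink, teal, white, yellow} — 6 values for 6 variables — and pink appears only in V's list, so V = pink.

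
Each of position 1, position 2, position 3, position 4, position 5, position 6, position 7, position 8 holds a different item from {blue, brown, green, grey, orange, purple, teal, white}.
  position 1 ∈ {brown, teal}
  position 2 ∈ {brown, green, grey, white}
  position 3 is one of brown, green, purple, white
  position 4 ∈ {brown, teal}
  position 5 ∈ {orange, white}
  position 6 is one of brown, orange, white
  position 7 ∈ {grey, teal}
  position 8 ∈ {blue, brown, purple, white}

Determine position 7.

The 8 variables together cover exactly {blue, brown, green, grey, orange, purple, teal, white} — 8 values for 8 variables — and blue appears only in position 8's list, so position 8 = blue.
The 7 still-open variables draw from only 7 values {brown, green, grey, orange, purple, teal, white}, so each is used; only position 3 can be purple, hence position 3 = purple.
The 6 still-open variables together cover exactly {brown, green, grey, orange, teal, white} — 6 values for 6 variables — and green appears only in position 2's list, so position 2 = green.
The 5 still-open variables together cover exactly {brown, grey, orange, teal, white} — 5 values for 5 variables — and grey appears only in position 7's list, so position 7 = grey.

grey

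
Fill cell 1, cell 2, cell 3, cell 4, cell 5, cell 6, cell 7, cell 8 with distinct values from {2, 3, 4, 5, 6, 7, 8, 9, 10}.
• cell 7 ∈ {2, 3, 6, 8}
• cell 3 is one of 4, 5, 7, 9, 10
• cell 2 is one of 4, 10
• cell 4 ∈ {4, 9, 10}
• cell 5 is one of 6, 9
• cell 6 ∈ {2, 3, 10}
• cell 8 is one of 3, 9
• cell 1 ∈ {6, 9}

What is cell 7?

8

cell 1 and cell 5 share exactly the 2 values {6, 9}; by pigeonhole those values go to them, so strike 6, 9 from cell 3, cell 4, cell 7, cell 8.
That leaves cell 8 = 3. Strike 3 from cell 6, cell 7.
The 2 variables cell 2 and cell 4 are confined to {4, 10}, which locks those values in; drop them from cell 3, cell 6.
cell 6 must be 2 (only option left). Strike 2 from cell 7.
So cell 7 = 8.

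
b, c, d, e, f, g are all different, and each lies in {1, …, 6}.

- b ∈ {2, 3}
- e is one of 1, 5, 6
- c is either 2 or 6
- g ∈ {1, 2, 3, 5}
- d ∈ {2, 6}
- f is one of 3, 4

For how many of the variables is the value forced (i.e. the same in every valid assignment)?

Among the 6 variables, 4 fits only f (and all 6 values in {1, 2, 3, 4, 5, 6} must be used), so f = 4.
The 2 variables c and d are confined to {2, 6}, which locks those values in; drop them from b, e, g.
That leaves b = 3. Eliminate 3 elsewhere: g.
Determined: b=3, f=4. The other variables each still have more than one consistent value. That makes 2.

2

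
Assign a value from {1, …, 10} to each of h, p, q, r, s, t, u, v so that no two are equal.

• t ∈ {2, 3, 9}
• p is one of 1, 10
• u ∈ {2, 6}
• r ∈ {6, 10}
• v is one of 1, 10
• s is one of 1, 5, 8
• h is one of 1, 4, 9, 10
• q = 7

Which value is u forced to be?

2

q's domain is down to {7}, so q = 7.
The 2 variables p and v are confined to {1, 10}, which locks those values in; drop them from h, r, s.
r must be 6 (only option left). Eliminate 6 elsewhere: u.
So u = 2.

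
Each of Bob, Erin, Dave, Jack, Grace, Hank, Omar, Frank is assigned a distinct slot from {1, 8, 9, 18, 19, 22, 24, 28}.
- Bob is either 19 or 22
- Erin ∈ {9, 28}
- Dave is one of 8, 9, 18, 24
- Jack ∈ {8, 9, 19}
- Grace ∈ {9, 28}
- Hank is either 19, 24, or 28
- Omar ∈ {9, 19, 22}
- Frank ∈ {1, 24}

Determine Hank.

The 8 variables draw from only 8 values {1, 8, 9, 18, 19, 22, 24, 28}, so each is used; only Frank can be 1, hence Frank = 1.
The 7 still-open variables draw from only 7 values {8, 9, 18, 19, 22, 24, 28}, so each is used; only Dave can be 18, hence Dave = 18.
The 6 still-open variables draw from only 6 values {8, 9, 19, 22, 24, 28}, so each is used; only Jack can be 8, hence Jack = 8.
The 5 still-open variables draw from only 5 values {9, 19, 22, 24, 28}, so each is used; only Hank can be 24, hence Hank = 24.

24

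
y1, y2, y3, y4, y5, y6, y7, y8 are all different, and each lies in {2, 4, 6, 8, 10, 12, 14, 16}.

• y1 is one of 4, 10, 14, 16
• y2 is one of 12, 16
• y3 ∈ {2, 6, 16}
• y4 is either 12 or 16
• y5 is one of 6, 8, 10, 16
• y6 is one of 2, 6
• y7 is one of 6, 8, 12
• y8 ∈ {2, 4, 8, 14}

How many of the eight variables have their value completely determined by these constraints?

y2 and y4 between them cover only {12, 16} — a naked pair. Remove those values from y1, y3, y5, y7.
y3 and y6 between them cover only {2, 6} — a naked pair. Remove those values from y5, y7, y8.
y7's domain is down to {8}, so y7 = 8. Eliminate 8 elsewhere: y5, y8.
y5's domain is down to {10}, so y5 = 10. So y1 can't be 10.
Determined: y5=10, y7=8. The other variables each still have more than one consistent value. That makes 2.

2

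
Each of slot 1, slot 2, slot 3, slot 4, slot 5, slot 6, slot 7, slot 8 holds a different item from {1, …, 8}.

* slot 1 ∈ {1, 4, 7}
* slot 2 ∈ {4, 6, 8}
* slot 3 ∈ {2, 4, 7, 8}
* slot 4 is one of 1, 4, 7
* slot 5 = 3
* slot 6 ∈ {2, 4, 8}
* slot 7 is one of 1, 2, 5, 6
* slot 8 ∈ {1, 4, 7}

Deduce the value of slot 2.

slot 5's domain is down to {3}, so slot 5 = 3.
The 7 still-open variables draw from only 7 values {1, 2, 4, 5, 6, 7, 8}, so each is used; only slot 7 can be 5, hence slot 7 = 5.
Among the 6 still-open variables, 6 fits only slot 2 (and all 6 values in {1, 2, 4, 6, 7, 8} must be used), so slot 2 = 6.

6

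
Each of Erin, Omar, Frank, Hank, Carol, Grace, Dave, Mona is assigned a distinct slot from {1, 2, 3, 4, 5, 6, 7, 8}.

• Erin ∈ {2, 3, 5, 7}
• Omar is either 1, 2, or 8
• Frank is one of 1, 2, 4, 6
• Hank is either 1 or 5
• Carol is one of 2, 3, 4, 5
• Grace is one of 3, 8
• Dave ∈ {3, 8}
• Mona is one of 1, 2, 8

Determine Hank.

5

The 8 variables together cover exactly {1, 2, 3, 4, 5, 6, 7, 8} — 8 values for 8 variables — and 6 appears only in Frank's list, so Frank = 6.
The 7 still-open variables draw from only 7 values {1, 2, 3, 4, 5, 7, 8}, so each is used; only Carol can be 4, hence Carol = 4.
The 6 still-open variables draw from only 6 values {1, 2, 3, 5, 7, 8}, so each is used; only Erin can be 7, hence Erin = 7.
The 5 still-open variables together cover exactly {1, 2, 3, 5, 8} — 5 values for 5 variables — and 5 appears only in Hank's list, so Hank = 5.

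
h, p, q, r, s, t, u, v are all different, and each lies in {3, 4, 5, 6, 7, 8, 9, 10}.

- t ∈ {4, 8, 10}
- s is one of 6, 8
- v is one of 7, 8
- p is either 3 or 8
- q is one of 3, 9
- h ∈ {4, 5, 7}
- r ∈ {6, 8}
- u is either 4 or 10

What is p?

Among the 8 variables, 5 fits only h (and all 8 values in {3, 4, 5, 6, 7, 8, 9, 10} must be used), so h = 5.
The 7 still-open variables together cover exactly {3, 4, 6, 7, 8, 9, 10} — 7 values for 7 variables — and 7 appears only in v's list, so v = 7.
Among the 6 still-open variables, 9 fits only q (and all 6 values in {3, 4, 6, 8, 9, 10} must be used), so q = 9.
Among the 5 still-open variables, 3 fits only p (and all 5 values in {3, 4, 6, 8, 10} must be used), so p = 3.

3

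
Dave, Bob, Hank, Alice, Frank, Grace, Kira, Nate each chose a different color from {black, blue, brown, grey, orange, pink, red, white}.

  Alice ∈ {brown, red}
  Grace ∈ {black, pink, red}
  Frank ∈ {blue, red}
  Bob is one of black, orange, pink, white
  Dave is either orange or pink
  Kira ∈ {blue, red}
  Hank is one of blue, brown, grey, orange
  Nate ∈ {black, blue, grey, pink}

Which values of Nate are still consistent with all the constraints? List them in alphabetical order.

Among the 8 variables, white fits only Bob (and all 8 values in {black, blue, brown, grey, orange, pink, red, white} must be used), so Bob = white.
Frank and Kira share exactly the 2 values {blue, red}; by pigeonhole those values go to them, so strike blue, red from Hank, Alice, Grace, Nate.
That leaves Alice = brown. So Hank can't be brown.
No further eliminations apply; Nate can still be any of black, grey, pink.

black, grey, pink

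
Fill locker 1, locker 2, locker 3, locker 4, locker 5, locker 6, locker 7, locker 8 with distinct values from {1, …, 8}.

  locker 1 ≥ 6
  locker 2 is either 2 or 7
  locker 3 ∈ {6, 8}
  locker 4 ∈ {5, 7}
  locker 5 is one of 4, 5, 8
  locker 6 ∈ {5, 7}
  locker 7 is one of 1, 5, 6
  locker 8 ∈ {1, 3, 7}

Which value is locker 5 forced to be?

Among the 8 variables, 2 fits only locker 2 (and all 8 values in {1, 2, 3, 4, 5, 6, 7, 8} must be used), so locker 2 = 2.
Among the 7 still-open variables, 3 fits only locker 8 (and all 7 values in {1, 3, 4, 5, 6, 7, 8} must be used), so locker 8 = 3.
The 6 still-open variables draw from only 6 values {1, 4, 5, 6, 7, 8}, so each is used; only locker 7 can be 1, hence locker 7 = 1.
The 5 still-open variables together cover exactly {4, 5, 6, 7, 8} — 5 values for 5 variables — and 4 appears only in locker 5's list, so locker 5 = 4.

4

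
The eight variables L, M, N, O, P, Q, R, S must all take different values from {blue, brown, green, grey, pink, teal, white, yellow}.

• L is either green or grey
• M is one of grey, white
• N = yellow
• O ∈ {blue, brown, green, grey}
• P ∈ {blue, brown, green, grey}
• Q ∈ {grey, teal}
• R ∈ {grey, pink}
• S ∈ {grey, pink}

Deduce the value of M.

white

N must be yellow (only option left).
The 7 still-open variables together cover exactly {blue, brown, green, grey, pink, teal, white} — 7 values for 7 variables — and teal appears only in Q's list, so Q = teal.
The 6 still-open variables draw from only 6 values {blue, brown, green, grey, pink, white}, so each is used; only M can be white, hence M = white.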